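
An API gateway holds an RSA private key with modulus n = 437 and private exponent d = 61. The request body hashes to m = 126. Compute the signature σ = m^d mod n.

221

m^2 ≡ 126^2 = 15876 ≡ 144
m^4 ≡ 144^2 = 20736 ≡ 197
m^8 ≡ 197^2 = 38809 ≡ 353
m^16 ≡ 353^2 = 124609 ≡ 64
m^32 ≡ 64^2 = 4096 ≡ 163
61 = 32 + 16 + 8 + 4 + 1, so m^61 ≡ 163·64·353·197·126 ≡ 221 (mod 437)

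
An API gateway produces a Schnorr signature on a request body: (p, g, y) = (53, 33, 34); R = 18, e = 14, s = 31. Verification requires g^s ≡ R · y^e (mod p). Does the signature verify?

does not verify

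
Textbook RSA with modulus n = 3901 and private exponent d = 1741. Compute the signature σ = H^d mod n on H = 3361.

3136

Squares mod 3901: H^1≡3361, H^2≡2926, H^4≡2682, H^8≡3581, H^16≡974, H^32≡733, H^64≡2852, H^128≡319, H^256≡335, H^512≡2997, H^1024≡1907
1741 = 1024 + 512 + 128 + 64 + 8 + 4 + 1, so H^1741 ≡ 1907·2997·319·2852·3581·2682·3361 ≡ 3136 (mod 3901)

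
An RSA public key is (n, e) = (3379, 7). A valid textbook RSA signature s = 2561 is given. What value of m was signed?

3138

s^2 ≡ 2561^2 = 6558721 ≡ 82
s^4 ≡ 82^2 = 6724 ≡ 3345
7 = 4 + 2 + 1, so s^7 ≡ 3345·82·2561 ≡ 3138 (mod 3379)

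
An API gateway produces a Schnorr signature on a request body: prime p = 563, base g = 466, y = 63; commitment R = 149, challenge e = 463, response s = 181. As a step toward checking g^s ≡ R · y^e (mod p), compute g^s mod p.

337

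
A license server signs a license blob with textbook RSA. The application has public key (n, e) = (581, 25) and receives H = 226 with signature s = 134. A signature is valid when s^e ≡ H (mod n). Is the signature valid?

Squares mod 581: s^1≡134, s^2≡526, s^4≡120, s^8≡456, s^16≡519
25 = 16 + 8 + 1, so s^25 ≡ 519·456·134 ≡ 253 (mod 581)
253 ≠ 226, so verification fails.

invalid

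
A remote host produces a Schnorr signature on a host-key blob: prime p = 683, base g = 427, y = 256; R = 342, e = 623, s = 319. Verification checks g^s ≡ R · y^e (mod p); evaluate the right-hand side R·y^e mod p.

Squares mod 683: 256^1≡256, 256^2≡651, 256^4≡341, 256^8≡171, 256^16≡555, 256^32≡675, 256^64≡64, 256^128≡681, 256^256≡4, 256^512≡16
623 = 512 + 64 + 32 + 8 + 4 + 2 + 1, so 256^623 ≡ 16·64·675·171·341·651·256 ≡ 681 (mod 683)
R · y^e ≡ 342·681 = 232902 ≡ 682 (mod 683)

682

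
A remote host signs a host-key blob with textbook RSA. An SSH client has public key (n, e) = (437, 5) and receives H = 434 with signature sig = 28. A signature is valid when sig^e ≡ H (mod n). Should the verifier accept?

sig^2 ≡ 28^2 = 784 ≡ 347
sig^4 ≡ 347^2 = 120409 ≡ 234
5 = 4 + 1, so sig^5 ≡ 234·28 ≡ 434 (mod 437)
434 = H, so the signature checks out.

accept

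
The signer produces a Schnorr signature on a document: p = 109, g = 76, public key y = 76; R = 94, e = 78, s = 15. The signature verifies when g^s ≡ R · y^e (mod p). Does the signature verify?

does not verify

g^s mod p:
76^2 = 5776 ≡ 108
76^4 ≡ 108^2 = 11664 ≡ 1
76^8 ≡ 1^2 = 1
15 = 8 + 4 + 2 + 1, so 76^15 ≡ 1·1·108·76 ≡ 33 (mod 109)
R · y^e mod p:
76^2 = 5776 ≡ 108
76^4 ≡ 108^2 = 11664 ≡ 1
76^8 ≡ 1^2 = 1
76^16 ≡ 1^2 = 1
76^32 ≡ 1^2 = 1
76^64 ≡ 1^2 = 1
78 = 64 + 8 + 4 + 2, so 76^78 ≡ 1·1·1·108 ≡ 108 (mod 109)
94·108 = 10152 ≡ 15 (mod 109)
33 ≠ 15; the check fails.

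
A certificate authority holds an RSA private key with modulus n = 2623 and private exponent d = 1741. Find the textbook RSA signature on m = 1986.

m^2 ≡ 1986^2 = 3944196 ≡ 1827
m^4 ≡ 1827^2 = 3337929 ≡ 1473
m^8 ≡ 1473^2 = 2169729 ≡ 508
m^16 ≡ 508^2 = 258064 ≡ 1010
m^32 ≡ 1010^2 = 1020100 ≡ 2376
m^64 ≡ 2376^2 = 5645376 ≡ 680
m^128 ≡ 680^2 = 462400 ≡ 752
m^256 ≡ 752^2 = 565504 ≡ 1559
m^512 ≡ 1559^2 = 2430481 ≡ 1583
m^1024 ≡ 1583^2 = 2505889 ≡ 924
1741 = 1024 + 512 + 128 + 64 + 8 + 4 + 1, so m^1741 ≡ 924·1583·752·680·508·1473·1986 ≡ 217 (mod 2623)

217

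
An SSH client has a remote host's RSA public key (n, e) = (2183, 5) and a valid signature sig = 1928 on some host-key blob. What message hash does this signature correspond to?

839

Squares mod 2183: sig^1≡1928, sig^2≡1718, sig^4≡108
5 = 4 + 1, so sig^5 ≡ 108·1928 ≡ 839 (mod 2183)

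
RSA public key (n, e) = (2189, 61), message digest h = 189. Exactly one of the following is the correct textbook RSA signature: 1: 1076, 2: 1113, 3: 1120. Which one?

Candidate 1: Squares mod 2189: 1076^1≡1076, 1076^2≡1984, 1076^4≡434, 1076^8≡102, 1076^16≡1648, 1076^32≡1544; 61 = 32 + 16 + 8 + 4 + 1, so 1076^61 ≡ 1544·1648·102·434·1076 ≡ 2000 (mod 2189)
Candidate 2: Squares mod 2189: 1113^1≡1113, 1113^2≡1984, 1113^4≡434, 1113^8≡102, 1113^16≡1648, 1113^32≡1544; 61 = 32 + 16 + 8 + 4 + 1, so 1113^61 ≡ 1544·1648·102·434·1113 ≡ 189 (mod 2189)
  → matches h = 189
Candidate 3: Squares mod 2189: 1120^1≡1120, 1120^2≡103, 1120^4≡1853, 1120^8≡1257, 1120^16≡1780, 1120^32≡917; 61 = 32 + 16 + 8 + 4 + 1, so 1120^61 ≡ 917·1780·1257·1853·1120 ≡ 416 (mod 2189)

2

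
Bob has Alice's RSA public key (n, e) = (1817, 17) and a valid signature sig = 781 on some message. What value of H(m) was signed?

sig^2 ≡ 781^2 = 609961 ≡ 1266
sig^4 ≡ 1266^2 = 1602756 ≡ 162
sig^8 ≡ 162^2 = 26244 ≡ 806
sig^16 ≡ 806^2 = 649636 ≡ 967
17 = 16 + 1, so sig^17 ≡ 967·781 ≡ 1172 (mod 1817)

1172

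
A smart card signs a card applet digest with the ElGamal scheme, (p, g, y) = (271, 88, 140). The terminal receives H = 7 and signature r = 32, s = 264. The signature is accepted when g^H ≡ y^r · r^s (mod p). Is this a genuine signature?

forged

Left side g^H mod p:
Squares mod 271: 88^1≡88, 88^2≡156, 88^4≡217
7 = 4 + 2 + 1, so 88^7 ≡ 217·156·88 ≡ 144 (mod 271)
Right side y^r · r^s mod p:
Squares mod 271: 140^1≡140, 140^2≡88, 140^4≡156, 140^8≡217, 140^16≡206, 140^32≡160
140^32 ≡ 160 (mod 271)
Squares mod 271: 32^1≡32, 32^2≡211, 32^4≡77, 32^8≡238, 32^16≡5, 32^32≡25, 32^64≡83, 32^128≡114, 32^256≡259
264 = 256 + 8, so 32^264 ≡ 259·238 ≡ 125 (mod 271)
160·125 = 20000 ≡ 217 (mod 271)
144 ≠ 217, so verification fails.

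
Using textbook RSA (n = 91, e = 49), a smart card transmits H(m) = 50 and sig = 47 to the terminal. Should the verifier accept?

sig^2 ≡ 47^2 = 2209 ≡ 25
sig^4 ≡ 25^2 = 625 ≡ 79
sig^8 ≡ 79^2 = 6241 ≡ 53
sig^16 ≡ 53^2 = 2809 ≡ 79
sig^32 ≡ 79^2 = 6241 ≡ 53
49 = 32 + 16 + 1, so sig^49 ≡ 53·79·47 ≡ 47 (mod 91)
47 ≠ 50, so verification fails.

reject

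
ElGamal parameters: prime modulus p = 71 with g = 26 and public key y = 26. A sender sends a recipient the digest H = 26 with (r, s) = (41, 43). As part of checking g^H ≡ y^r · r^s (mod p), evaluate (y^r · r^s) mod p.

48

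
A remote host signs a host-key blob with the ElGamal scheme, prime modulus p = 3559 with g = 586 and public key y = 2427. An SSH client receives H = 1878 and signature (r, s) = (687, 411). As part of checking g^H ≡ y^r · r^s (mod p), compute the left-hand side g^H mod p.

Squares mod 3559: 586^1≡586, 586^2≡1732, 586^4≡3146, 586^8≡3296, 586^16≡1548, 586^32≡1097, 586^64≡467, 586^128≡990, 586^256≡1375, 586^512≡796, 586^1024≡114
1878 = 1024 + 512 + 256 + 64 + 16 + 4 + 2, so 586^1878 ≡ 114·796·1375·467·1548·3146·1732 ≡ 2635 (mod 3559)

2635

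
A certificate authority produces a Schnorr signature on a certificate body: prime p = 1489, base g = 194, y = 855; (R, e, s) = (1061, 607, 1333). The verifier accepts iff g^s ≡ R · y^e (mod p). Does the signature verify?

g^s mod p:
194^2 = 37636 ≡ 411
194^4 ≡ 411^2 = 168921 ≡ 664
194^8 ≡ 664^2 = 440896 ≡ 152
194^16 ≡ 152^2 = 23104 ≡ 769
194^32 ≡ 769^2 = 591361 ≡ 228
194^64 ≡ 228^2 = 51984 ≡ 1358
194^128 ≡ 1358^2 = 1844164 ≡ 782
194^256 ≡ 782^2 = 611524 ≡ 1034
194^512 ≡ 1034^2 = 1069156 ≡ 54
194^1024 ≡ 54^2 = 2916 ≡ 1427
1333 = 1024 + 256 + 32 + 16 + 4 + 1, so 194^1333 ≡ 1427·1034·228·769·664·194 ≡ 347 (mod 1489)
R · y^e mod p:
855^2 = 731025 ≡ 1415
855^4 ≡ 1415^2 = 2002225 ≡ 1009
855^8 ≡ 1009^2 = 1018081 ≡ 1094
855^16 ≡ 1094^2 = 1196836 ≡ 1169
855^32 ≡ 1169^2 = 1366561 ≡ 1148
855^64 ≡ 1148^2 = 1317904 ≡ 139
855^128 ≡ 139^2 = 19321 ≡ 1453
855^256 ≡ 1453^2 = 2111209 ≡ 1296
855^512 ≡ 1296^2 = 1679616 ≡ 24
607 = 512 + 64 + 16 + 8 + 4 + 2 + 1, so 855^607 ≡ 24·139·1169·1094·1009·1415·855 ≡ 775 (mod 1489)
1061·775 = 822275 ≡ 347 (mod 1489)
347 ≡ 347 (mod 1489); signature holds.

verifies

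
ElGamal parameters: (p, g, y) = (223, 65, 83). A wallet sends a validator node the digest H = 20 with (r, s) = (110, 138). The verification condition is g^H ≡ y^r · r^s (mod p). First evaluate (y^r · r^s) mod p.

83^2 = 6889 ≡ 199
83^4 ≡ 199^2 = 39601 ≡ 130
83^8 ≡ 130^2 = 16900 ≡ 175
83^16 ≡ 175^2 = 30625 ≡ 74
83^32 ≡ 74^2 = 5476 ≡ 124
83^64 ≡ 124^2 = 15376 ≡ 212
110 = 64 + 32 + 8 + 4 + 2, so 83^110 ≡ 212·124·175·130·199 ≡ 43 (mod 223)
110^2 = 12100 ≡ 58
110^4 ≡ 58^2 = 3364 ≡ 19
110^8 ≡ 19^2 = 361 ≡ 138
110^16 ≡ 138^2 = 19044 ≡ 89
110^32 ≡ 89^2 = 7921 ≡ 116
110^64 ≡ 116^2 = 13456 ≡ 76
110^128 ≡ 76^2 = 5776 ≡ 201
138 = 128 + 8 + 2, so 110^138 ≡ 201·138·58 ≡ 82 (mod 223)
y^r · r^s ≡ 43·82 = 3526 ≡ 181 (mod 223)

181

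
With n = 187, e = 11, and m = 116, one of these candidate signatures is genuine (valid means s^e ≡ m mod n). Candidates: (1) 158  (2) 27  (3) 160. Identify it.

3

Candidate 1: Squares mod 187: 158^1≡158, 158^2≡93, 158^4≡47, 158^8≡152; 11 = 8 + 2 + 1, so 158^11 ≡ 152·93·158 ≡ 147 (mod 187)
Candidate 2: Squares mod 187: 27^1≡27, 27^2≡168, 27^4≡174, 27^8≡169; 11 = 8 + 2 + 1, so 27^11 ≡ 169·168·27 ≡ 71 (mod 187)
Candidate 3: Squares mod 187: 160^1≡160, 160^2≡168, 160^4≡174, 160^8≡169; 11 = 8 + 2 + 1, so 160^11 ≡ 169·168·160 ≡ 116 (mod 187)
  → matches m = 116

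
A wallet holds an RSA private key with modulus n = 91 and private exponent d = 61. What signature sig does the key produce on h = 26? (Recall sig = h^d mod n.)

26

h^2 ≡ 26^2 = 676 ≡ 39
h^4 ≡ 39^2 = 1521 ≡ 65
h^8 ≡ 65^2 = 4225 ≡ 39
h^16 ≡ 39^2 = 1521 ≡ 65
h^32 ≡ 65^2 = 4225 ≡ 39
61 = 32 + 16 + 8 + 4 + 1, so h^61 ≡ 39·65·39·65·26 ≡ 26 (mod 91)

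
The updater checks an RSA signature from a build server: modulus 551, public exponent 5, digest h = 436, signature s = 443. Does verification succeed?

fails

s^2 ≡ 443^2 = 196249 ≡ 93
s^4 ≡ 93^2 = 8649 ≡ 384
5 = 4 + 1, so s^5 ≡ 384·443 ≡ 404 (mod 551)
The recovered value 404 does not match the digest 436.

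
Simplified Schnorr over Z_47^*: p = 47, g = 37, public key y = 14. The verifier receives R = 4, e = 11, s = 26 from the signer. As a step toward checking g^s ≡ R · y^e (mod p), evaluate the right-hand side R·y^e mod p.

14^2 = 196 ≡ 8
14^4 ≡ 8^2 = 64 ≡ 17
14^8 ≡ 17^2 = 289 ≡ 7
11 = 8 + 2 + 1, so 14^11 ≡ 7·8·14 ≡ 32 (mod 47)
R · y^e ≡ 4·32 = 128 ≡ 34 (mod 47)

34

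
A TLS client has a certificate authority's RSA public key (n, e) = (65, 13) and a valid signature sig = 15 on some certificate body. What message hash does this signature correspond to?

sig^2 ≡ 15^2 = 225 ≡ 30
sig^4 ≡ 30^2 = 900 ≡ 55
sig^8 ≡ 55^2 = 3025 ≡ 35
13 = 8 + 4 + 1, so sig^13 ≡ 35·55·15 ≡ 15 (mod 65)

15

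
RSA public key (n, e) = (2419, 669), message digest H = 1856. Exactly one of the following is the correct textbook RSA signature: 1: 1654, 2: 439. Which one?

2

Candidate 1: 1654^669 mod 2419 = 232
Candidate 2: 439^669 mod 2419 = 1856
  → matches H = 1856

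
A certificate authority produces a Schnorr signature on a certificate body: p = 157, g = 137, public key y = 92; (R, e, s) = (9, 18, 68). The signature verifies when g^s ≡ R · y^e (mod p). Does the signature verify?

g^s mod p:
Squares mod 157: 137^1≡137, 137^2≡86, 137^4≡17, 137^8≡132, 137^16≡154, 137^32≡9, 137^64≡81
68 = 64 + 4, so 137^68 ≡ 81·17 ≡ 121 (mod 157)
R · y^e mod p:
Squares mod 157: 92^1≡92, 92^2≡143, 92^4≡39, 92^8≡108, 92^16≡46
18 = 16 + 2, so 92^18 ≡ 46·143 ≡ 141 (mod 157)
9·141 = 1269 ≡ 13 (mod 157)
121 ≠ 13; the check fails.

does not verify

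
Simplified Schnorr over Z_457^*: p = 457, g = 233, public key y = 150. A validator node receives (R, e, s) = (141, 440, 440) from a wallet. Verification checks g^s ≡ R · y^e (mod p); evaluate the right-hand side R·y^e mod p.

Squares mod 457: 150^1≡150, 150^2≡107, 150^4≡24, 150^8≡119, 150^16≡451, 150^32≡36, 150^64≡382, 150^128≡141, 150^256≡230
440 = 256 + 128 + 32 + 16 + 8, so 150^440 ≡ 230·141·36·451·119 ≡ 76 (mod 457)
R · y^e ≡ 141·76 = 10716 ≡ 205 (mod 457)

205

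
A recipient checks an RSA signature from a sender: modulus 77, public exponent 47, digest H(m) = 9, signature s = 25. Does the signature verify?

verifies

s^2 ≡ 25^2 = 625 ≡ 9
s^4 ≡ 9^2 = 81 ≡ 4
s^8 ≡ 4^2 = 16
s^16 ≡ 16^2 = 256 ≡ 25
s^32 ≡ 25^2 = 625 ≡ 9
47 = 32 + 8 + 4 + 2 + 1, so s^47 ≡ 9·16·4·9·25 ≡ 9 (mod 77)
s^47 mod 77 = 9 matches H(m).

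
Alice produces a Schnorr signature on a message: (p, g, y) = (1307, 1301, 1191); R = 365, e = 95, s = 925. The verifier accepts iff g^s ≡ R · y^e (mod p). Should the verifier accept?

reject

g^s mod p:
1301^2 = 1692601 ≡ 36
1301^4 ≡ 36^2 = 1296
1301^8 ≡ 1296^2 = 1679616 ≡ 121
1301^16 ≡ 121^2 = 14641 ≡ 264
1301^32 ≡ 264^2 = 69696 ≡ 425
1301^64 ≡ 425^2 = 180625 ≡ 259
1301^128 ≡ 259^2 = 67081 ≡ 424
1301^256 ≡ 424^2 = 179776 ≡ 717
1301^512 ≡ 717^2 = 514089 ≡ 438
925 = 512 + 256 + 128 + 16 + 8 + 4 + 1, so 1301^925 ≡ 438·717·424·264·121·1296·1301 ≡ 1080 (mod 1307)
R · y^e mod p:
1191^2 = 1418481 ≡ 386
1191^4 ≡ 386^2 = 148996 ≡ 1305
1191^8 ≡ 1305^2 = 1703025 ≡ 4
1191^16 ≡ 4^2 = 16
1191^32 ≡ 16^2 = 256
1191^64 ≡ 256^2 = 65536 ≡ 186
95 = 64 + 16 + 8 + 4 + 2 + 1, so 1191^95 ≡ 186·16·4·1305·386·1191 ≡ 1212 (mod 1307)
365·1212 = 442380 ≡ 614 (mod 1307)
1080 ≠ 614; the check fails.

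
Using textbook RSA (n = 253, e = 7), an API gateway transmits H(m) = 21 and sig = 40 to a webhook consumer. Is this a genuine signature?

sig^2 ≡ 40^2 = 1600 ≡ 82
sig^4 ≡ 82^2 = 6724 ≡ 146
7 = 4 + 2 + 1, so sig^7 ≡ 146·82·40 ≡ 204 (mod 253)
204 ≠ 21, so verification fails.

forged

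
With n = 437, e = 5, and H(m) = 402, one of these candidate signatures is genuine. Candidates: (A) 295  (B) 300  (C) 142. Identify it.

Candidate A: Squares mod 437: 295^1≡295, 295^2≡62, 295^4≡348; 5 = 4 + 1, so 295^5 ≡ 348·295 ≡ 402 (mod 437)
  → matches H(m) = 402
Candidate B: Squares mod 437: 300^1≡300, 300^2≡415, 300^4≡47; 5 = 4 + 1, so 300^5 ≡ 47·300 ≡ 116 (mod 437)
Candidate C: Squares mod 437: 142^1≡142, 142^2≡62, 142^4≡348; 5 = 4 + 1, so 142^5 ≡ 348·142 ≡ 35 (mod 437)

A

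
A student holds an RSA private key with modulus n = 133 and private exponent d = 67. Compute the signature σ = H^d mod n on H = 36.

92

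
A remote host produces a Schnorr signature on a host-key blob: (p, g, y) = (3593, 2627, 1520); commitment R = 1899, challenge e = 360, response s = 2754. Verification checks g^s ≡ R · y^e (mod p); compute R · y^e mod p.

702

1520^2 = 2310400 ≡ 101
1520^4 ≡ 101^2 = 10201 ≡ 3015
1520^8 ≡ 3015^2 = 9090225 ≡ 3528
1520^16 ≡ 3528^2 = 12446784 ≡ 632
1520^32 ≡ 632^2 = 399424 ≡ 601
1520^64 ≡ 601^2 = 361201 ≡ 1901
1520^128 ≡ 1901^2 = 3613801 ≡ 2836
1520^256 ≡ 2836^2 = 8042896 ≡ 1762
360 = 256 + 64 + 32 + 8, so 1520^360 ≡ 1762·1901·601·3528 ≡ 3372 (mod 3593)
R · y^e ≡ 1899·3372 = 6403428 ≡ 702 (mod 3593)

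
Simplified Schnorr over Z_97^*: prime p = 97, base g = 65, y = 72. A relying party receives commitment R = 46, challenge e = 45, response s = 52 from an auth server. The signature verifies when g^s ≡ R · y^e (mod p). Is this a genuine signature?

g^s mod p:
65^2 = 4225 ≡ 54
65^4 ≡ 54^2 = 2916 ≡ 6
65^8 ≡ 6^2 = 36
65^16 ≡ 36^2 = 1296 ≡ 35
65^32 ≡ 35^2 = 1225 ≡ 61
52 = 32 + 16 + 4, so 65^52 ≡ 61·35·6 ≡ 6 (mod 97)
R · y^e mod p:
72^2 = 5184 ≡ 43
72^4 ≡ 43^2 = 1849 ≡ 6
72^8 ≡ 6^2 = 36
72^16 ≡ 36^2 = 1296 ≡ 35
72^32 ≡ 35^2 = 1225 ≡ 61
45 = 32 + 8 + 4 + 1, so 72^45 ≡ 61·36·6·72 ≡ 12 (mod 97)
46·12 = 552 ≡ 67 (mod 97)
6 ≠ 67; the check fails.

forged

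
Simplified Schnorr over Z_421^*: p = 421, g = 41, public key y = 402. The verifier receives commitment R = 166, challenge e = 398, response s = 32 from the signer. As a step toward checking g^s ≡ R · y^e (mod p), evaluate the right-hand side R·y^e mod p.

313

402^2 = 161604 ≡ 361
402^4 ≡ 361^2 = 130321 ≡ 232
402^8 ≡ 232^2 = 53824 ≡ 357
402^16 ≡ 357^2 = 127449 ≡ 307
402^32 ≡ 307^2 = 94249 ≡ 366
402^64 ≡ 366^2 = 133956 ≡ 78
402^128 ≡ 78^2 = 6084 ≡ 190
402^256 ≡ 190^2 = 36100 ≡ 315
398 = 256 + 128 + 8 + 4 + 2, so 402^398 ≡ 315·190·357·232·361 ≡ 45 (mod 421)
R · y^e ≡ 166·45 = 7470 ≡ 313 (mod 421)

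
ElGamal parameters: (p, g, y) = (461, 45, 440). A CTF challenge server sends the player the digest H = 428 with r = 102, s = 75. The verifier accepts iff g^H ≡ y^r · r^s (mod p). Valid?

no

Left side g^H mod p:
45^2 = 2025 ≡ 181
45^4 ≡ 181^2 = 32761 ≡ 30
45^8 ≡ 30^2 = 900 ≡ 439
45^16 ≡ 439^2 = 192721 ≡ 23
45^32 ≡ 23^2 = 529 ≡ 68
45^64 ≡ 68^2 = 4624 ≡ 14
45^128 ≡ 14^2 = 196
45^256 ≡ 196^2 = 38416 ≡ 153
428 = 256 + 128 + 32 + 8 + 4, so 45^428 ≡ 153·196·68·439·30 ≡ 400 (mod 461)
Right side y^r · r^s mod p:
440^2 = 193600 ≡ 441
440^4 ≡ 441^2 = 194481 ≡ 400
440^8 ≡ 400^2 = 160000 ≡ 33
440^16 ≡ 33^2 = 1089 ≡ 167
440^32 ≡ 167^2 = 27889 ≡ 229
440^64 ≡ 229^2 = 52441 ≡ 348
102 = 64 + 32 + 4 + 2, so 440^102 ≡ 348·229·400·441 ≡ 262 (mod 461)
102^2 = 10404 ≡ 262
102^4 ≡ 262^2 = 68644 ≡ 416
102^8 ≡ 416^2 = 173056 ≡ 181
102^16 ≡ 181^2 = 32761 ≡ 30
102^32 ≡ 30^2 = 900 ≡ 439
102^64 ≡ 439^2 = 192721 ≡ 23
75 = 64 + 8 + 2 + 1, so 102^75 ≡ 23·181·262·102 ≡ 265 (mod 461)
262·265 = 69430 ≡ 280 (mod 461)
400 ≠ 280, so verification fails.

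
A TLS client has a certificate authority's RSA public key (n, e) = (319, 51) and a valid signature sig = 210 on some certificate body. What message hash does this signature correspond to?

78

Squares mod 319: sig^1≡210, sig^2≡78, sig^4≡23, sig^8≡210, sig^16≡78, sig^32≡23
51 = 32 + 16 + 2 + 1, so sig^51 ≡ 23·78·78·210 ≡ 78 (mod 319)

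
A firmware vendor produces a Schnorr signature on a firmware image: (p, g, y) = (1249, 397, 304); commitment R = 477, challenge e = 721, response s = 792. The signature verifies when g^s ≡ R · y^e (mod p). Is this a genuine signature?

forged

g^s mod p:
Squares mod 1249: 397^1≡397, 397^2≡235, 397^4≡269, 397^8≡1168, 397^16≡316, 397^32≡1185, 397^64≡349, 397^128≡648, 397^256≡240, 397^512≡146
792 = 512 + 256 + 16 + 8, so 397^792 ≡ 146·240·316·1168 ≡ 578 (mod 1249)
R · y^e mod p:
Squares mod 1249: 304^1≡304, 304^2≡1239, 304^4≡100, 304^8≡8, 304^16≡64, 304^32≡349, 304^64≡648, 304^128≡240, 304^256≡146, 304^512≡83
721 = 512 + 128 + 64 + 16 + 1, so 304^721 ≡ 83·240·648·64·304 ≡ 997 (mod 1249)
477·997 = 475569 ≡ 949 (mod 1249)
578 ≠ 949; the check fails.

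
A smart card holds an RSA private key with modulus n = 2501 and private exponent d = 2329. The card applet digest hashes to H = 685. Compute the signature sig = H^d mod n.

Squares mod 2501: H^1≡685, H^2≡1538, H^4≡1999, H^8≡1904, H^16≡1267, H^32≡2148, H^64≡2060, H^128≡1904, H^256≡1267, H^512≡2148, H^1024≡2060, H^2048≡1904
2329 = 2048 + 256 + 16 + 8 + 1, so H^2329 ≡ 1904·1267·1267·1904·685 ≡ 563 (mod 2501)

563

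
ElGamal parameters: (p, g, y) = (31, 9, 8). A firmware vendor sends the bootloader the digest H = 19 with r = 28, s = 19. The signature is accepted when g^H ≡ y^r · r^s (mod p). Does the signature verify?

does not verify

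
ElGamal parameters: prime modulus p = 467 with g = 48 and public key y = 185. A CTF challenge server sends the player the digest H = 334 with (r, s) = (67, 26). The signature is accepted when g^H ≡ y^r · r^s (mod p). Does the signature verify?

does not verify

Left side g^H mod p:
48^2 = 2304 ≡ 436
48^4 ≡ 436^2 = 190096 ≡ 27
48^8 ≡ 27^2 = 729 ≡ 262
48^16 ≡ 262^2 = 68644 ≡ 462
48^32 ≡ 462^2 = 213444 ≡ 25
48^64 ≡ 25^2 = 625 ≡ 158
48^128 ≡ 158^2 = 24964 ≡ 213
48^256 ≡ 213^2 = 45369 ≡ 70
334 = 256 + 64 + 8 + 4 + 2, so 48^334 ≡ 70·158·262·27·436 ≡ 413 (mod 467)
Right side y^r · r^s mod p:
185^2 = 34225 ≡ 134
185^4 ≡ 134^2 = 17956 ≡ 210
185^8 ≡ 210^2 = 44100 ≡ 202
185^16 ≡ 202^2 = 40804 ≡ 175
185^32 ≡ 175^2 = 30625 ≡ 270
185^64 ≡ 270^2 = 72900 ≡ 48
67 = 64 + 2 + 1, so 185^67 ≡ 48·134·185 ≡ 4 (mod 467)
67^2 = 4489 ≡ 286
67^4 ≡ 286^2 = 81796 ≡ 71
67^8 ≡ 71^2 = 5041 ≡ 371
67^16 ≡ 371^2 = 137641 ≡ 343
26 = 16 + 8 + 2, so 67^26 ≡ 343·371·286 ≡ 114 (mod 467)
4·114 = 456 ≡ 456 (mod 467)
413 ≠ 456, so verification fails.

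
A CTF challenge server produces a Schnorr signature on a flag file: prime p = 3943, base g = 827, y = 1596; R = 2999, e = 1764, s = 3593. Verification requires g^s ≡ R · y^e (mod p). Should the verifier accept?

accept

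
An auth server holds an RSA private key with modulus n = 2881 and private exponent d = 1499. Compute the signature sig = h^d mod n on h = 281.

2073

h^2 ≡ 281^2 = 78961 ≡ 1174
h^4 ≡ 1174^2 = 1378276 ≡ 1158
h^8 ≡ 1158^2 = 1340964 ≡ 1299
h^16 ≡ 1299^2 = 1687401 ≡ 2016
h^32 ≡ 2016^2 = 4064256 ≡ 2046
h^64 ≡ 2046^2 = 4186116 ≡ 23
h^128 ≡ 23^2 = 529
h^256 ≡ 529^2 = 279841 ≡ 384
h^512 ≡ 384^2 = 147456 ≡ 525
h^1024 ≡ 525^2 = 275625 ≡ 1930
1499 = 1024 + 256 + 128 + 64 + 16 + 8 + 2 + 1, so h^1499 ≡ 1930·384·529·23·2016·1299·1174·281 ≡ 2073 (mod 2881)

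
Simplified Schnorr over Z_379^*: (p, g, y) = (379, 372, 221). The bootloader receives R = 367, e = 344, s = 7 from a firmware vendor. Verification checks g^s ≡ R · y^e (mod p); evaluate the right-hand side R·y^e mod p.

24

221^2 = 48841 ≡ 329
221^4 ≡ 329^2 = 108241 ≡ 226
221^8 ≡ 226^2 = 51076 ≡ 290
221^16 ≡ 290^2 = 84100 ≡ 341
221^32 ≡ 341^2 = 116281 ≡ 307
221^64 ≡ 307^2 = 94249 ≡ 257
221^128 ≡ 257^2 = 66049 ≡ 103
221^256 ≡ 103^2 = 10609 ≡ 376
344 = 256 + 64 + 16 + 8, so 221^344 ≡ 376·257·341·290 ≡ 377 (mod 379)
R · y^e ≡ 367·377 = 138359 ≡ 24 (mod 379)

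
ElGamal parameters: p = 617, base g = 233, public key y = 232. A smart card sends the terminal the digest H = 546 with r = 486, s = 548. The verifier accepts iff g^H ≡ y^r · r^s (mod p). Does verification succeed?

passes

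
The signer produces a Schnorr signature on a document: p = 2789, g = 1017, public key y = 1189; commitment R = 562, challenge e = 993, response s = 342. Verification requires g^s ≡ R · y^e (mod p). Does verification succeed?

fails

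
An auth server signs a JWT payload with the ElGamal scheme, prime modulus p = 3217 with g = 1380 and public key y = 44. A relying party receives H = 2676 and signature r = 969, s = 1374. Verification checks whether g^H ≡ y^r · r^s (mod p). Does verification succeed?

passes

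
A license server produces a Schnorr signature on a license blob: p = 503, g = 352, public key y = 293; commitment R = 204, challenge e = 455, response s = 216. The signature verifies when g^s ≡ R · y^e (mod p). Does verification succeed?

fails

g^s mod p:
Squares mod 503: 352^1≡352, 352^2≡166, 352^4≡394, 352^8≡312, 352^16≡265, 352^32≡308, 352^64≡300, 352^128≡466
216 = 128 + 64 + 16 + 8, so 352^216 ≡ 466·300·265·312 ≡ 147 (mod 503)
R · y^e mod p:
Squares mod 503: 293^1≡293, 293^2≡339, 293^4≡237, 293^8≡336, 293^16≡224, 293^32≡379, 293^64≡286, 293^128≡310, 293^256≡27
455 = 256 + 128 + 64 + 4 + 2 + 1, so 293^455 ≡ 27·310·286·237·339·293 ≡ 233 (mod 503)
204·233 = 47532 ≡ 250 (mod 503)
147 ≠ 250; the check fails.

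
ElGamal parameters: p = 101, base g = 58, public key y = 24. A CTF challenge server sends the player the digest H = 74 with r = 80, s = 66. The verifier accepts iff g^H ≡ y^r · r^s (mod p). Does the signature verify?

Left side g^H mod p:
Squares mod 101: 58^1≡58, 58^2≡31, 58^4≡52, 58^8≡78, 58^16≡24, 58^32≡71, 58^64≡92
74 = 64 + 8 + 2, so 58^74 ≡ 92·78·31 ≡ 54 (mod 101)
Right side y^r · r^s mod p:
Squares mod 101: 24^1≡24, 24^2≡71, 24^4≡92, 24^8≡81, 24^16≡97, 24^32≡16, 24^64≡54
80 = 64 + 16, so 24^80 ≡ 54·97 ≡ 87 (mod 101)
Squares mod 101: 80^1≡80, 80^2≡37, 80^4≡56, 80^8≡5, 80^16≡25, 80^32≡19, 80^64≡58
66 = 64 + 2, so 80^66 ≡ 58·37 ≡ 25 (mod 101)
87·25 = 2175 ≡ 54 (mod 101)
54 ≡ 54 (mod 101), so the signature is genuine.

verifies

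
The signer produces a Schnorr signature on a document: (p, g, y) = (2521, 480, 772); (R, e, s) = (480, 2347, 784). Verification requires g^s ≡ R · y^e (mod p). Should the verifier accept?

accept

g^s mod p:
Squares mod 2521: 480^1≡480, 480^2≡989, 480^4≡2494, 480^8≡729, 480^16≡2031, 480^32≡605, 480^64≡480, 480^128≡989, 480^256≡2494, 480^512≡729
784 = 512 + 256 + 16, so 480^784 ≡ 729·2494·2031 ≡ 1845 (mod 2521)
R · y^e mod p:
Squares mod 2521: 772^1≡772, 772^2≡1028, 772^4≡485, 772^8≡772, 772^16≡1028, 772^32≡485, 772^64≡772, 772^128≡1028, 772^256≡485, 772^512≡772, 772^1024≡1028, 772^2048≡485
2347 = 2048 + 256 + 32 + 8 + 2 + 1, so 772^2347 ≡ 485·485·485·772·1028·772 ≡ 1028 (mod 2521)
480·1028 = 493440 ≡ 1845 (mod 2521)
1845 ≡ 1845 (mod 2521); signature holds.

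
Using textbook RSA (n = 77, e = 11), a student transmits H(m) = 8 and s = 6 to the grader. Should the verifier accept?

reject

Squares mod 77: s^1≡6, s^2≡36, s^4≡64, s^8≡15
11 = 8 + 2 + 1, so s^11 ≡ 15·36·6 ≡ 6 (mod 77)
6 ≠ 8, so verification fails.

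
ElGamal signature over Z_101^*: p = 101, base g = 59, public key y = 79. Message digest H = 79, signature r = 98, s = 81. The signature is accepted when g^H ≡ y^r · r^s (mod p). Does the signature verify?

Left side g^H mod p:
Squares mod 101: 59^1≡59, 59^2≡47, 59^4≡88, 59^8≡68, 59^16≡79, 59^32≡80, 59^64≡37
79 = 64 + 8 + 4 + 2 + 1, so 59^79 ≡ 37·68·88·47·59 ≡ 29 (mod 101)
Right side y^r · r^s mod p:
Squares mod 101: 79^1≡79, 79^2≡80, 79^4≡37, 79^8≡56, 79^16≡5, 79^32≡25, 79^64≡19
98 = 64 + 32 + 2, so 79^98 ≡ 19·25·80 ≡ 24 (mod 101)
Squares mod 101: 98^1≡98, 98^2≡9, 98^4≡81, 98^8≡97, 98^16≡16, 98^32≡54, 98^64≡88
81 = 64 + 16 + 1, so 98^81 ≡ 88·16·98 ≡ 18 (mod 101)
24·18 = 432 ≡ 28 (mod 101)
29 ≠ 28, so verification fails.

does not verify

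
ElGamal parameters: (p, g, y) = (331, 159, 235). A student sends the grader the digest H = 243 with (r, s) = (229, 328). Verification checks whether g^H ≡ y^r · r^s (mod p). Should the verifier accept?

Left side g^H mod p:
159^2 = 25281 ≡ 125
159^4 ≡ 125^2 = 15625 ≡ 68
159^8 ≡ 68^2 = 4624 ≡ 321
159^16 ≡ 321^2 = 103041 ≡ 100
159^32 ≡ 100^2 = 10000 ≡ 70
159^64 ≡ 70^2 = 4900 ≡ 266
159^128 ≡ 266^2 = 70756 ≡ 253
243 = 128 + 64 + 32 + 16 + 2 + 1, so 159^243 ≡ 253·266·70·100·125·159 ≡ 52 (mod 331)
Right side y^r · r^s mod p:
235^2 = 55225 ≡ 279
235^4 ≡ 279^2 = 77841 ≡ 56
235^8 ≡ 56^2 = 3136 ≡ 157
235^16 ≡ 157^2 = 24649 ≡ 155
235^32 ≡ 155^2 = 24025 ≡ 193
235^64 ≡ 193^2 = 37249 ≡ 177
235^128 ≡ 177^2 = 31329 ≡ 215
229 = 128 + 64 + 32 + 4 + 1, so 235^229 ≡ 215·177·193·56·235 ≡ 154 (mod 331)
229^2 = 52441 ≡ 143
229^4 ≡ 143^2 = 20449 ≡ 258
229^8 ≡ 258^2 = 66564 ≡ 33
229^16 ≡ 33^2 = 1089 ≡ 96
229^32 ≡ 96^2 = 9216 ≡ 279
229^64 ≡ 279^2 = 77841 ≡ 56
229^128 ≡ 56^2 = 3136 ≡ 157
229^256 ≡ 157^2 = 24649 ≡ 155
328 = 256 + 64 + 8, so 229^328 ≡ 155·56·33 ≡ 125 (mod 331)
154·125 = 19250 ≡ 52 (mod 331)
52 ≡ 52 (mod 331), so the signature is genuine.

accept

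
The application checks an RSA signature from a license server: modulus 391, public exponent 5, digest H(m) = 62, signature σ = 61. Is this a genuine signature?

Squares mod 391: σ^1≡61, σ^2≡202, σ^4≡140
5 = 4 + 1, so σ^5 ≡ 140·61 ≡ 329 (mod 391)
329 ≠ 62, so verification fails.

forged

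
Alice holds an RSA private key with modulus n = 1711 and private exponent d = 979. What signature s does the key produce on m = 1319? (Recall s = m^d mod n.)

m^2 ≡ 1319^2 = 1739761 ≡ 1385
m^4 ≡ 1385^2 = 1918225 ≡ 194
m^8 ≡ 194^2 = 37636 ≡ 1705
m^16 ≡ 1705^2 = 2907025 ≡ 36
m^32 ≡ 36^2 = 1296
m^64 ≡ 1296^2 = 1679616 ≡ 1125
m^128 ≡ 1125^2 = 1265625 ≡ 1196
m^256 ≡ 1196^2 = 1430416 ≡ 20
m^512 ≡ 20^2 = 400
979 = 512 + 256 + 128 + 64 + 16 + 2 + 1, so m^979 ≡ 400·20·1196·1125·36·1385·1319 ≡ 85 (mod 1711)

85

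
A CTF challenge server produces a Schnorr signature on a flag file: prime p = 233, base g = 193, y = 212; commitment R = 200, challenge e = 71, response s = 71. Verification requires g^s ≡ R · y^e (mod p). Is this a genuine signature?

genuine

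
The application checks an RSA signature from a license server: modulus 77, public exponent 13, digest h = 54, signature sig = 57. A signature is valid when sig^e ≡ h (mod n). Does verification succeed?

fails

Squares mod 77: sig^1≡57, sig^2≡15, sig^4≡71, sig^8≡36
13 = 8 + 4 + 1, so sig^13 ≡ 36·71·57 ≡ 8 (mod 77)
8 ≠ 54, so verification fails.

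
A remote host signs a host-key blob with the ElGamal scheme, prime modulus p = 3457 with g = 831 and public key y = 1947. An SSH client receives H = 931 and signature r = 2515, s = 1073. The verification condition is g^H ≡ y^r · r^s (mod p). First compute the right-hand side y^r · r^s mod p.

945

1947^2 = 3790809 ≡ 1937
1947^4 ≡ 1937^2 = 3751969 ≡ 1124
1947^8 ≡ 1124^2 = 1263376 ≡ 1571
1947^16 ≡ 1571^2 = 2468041 ≡ 3200
1947^32 ≡ 3200^2 = 10240000 ≡ 366
1947^64 ≡ 366^2 = 133956 ≡ 2590
1947^128 ≡ 2590^2 = 6708100 ≡ 1520
1947^256 ≡ 1520^2 = 2310400 ≡ 1124
1947^512 ≡ 1124^2 = 1263376 ≡ 1571
1947^1024 ≡ 1571^2 = 2468041 ≡ 3200
1947^2048 ≡ 3200^2 = 10240000 ≡ 366
2515 = 2048 + 256 + 128 + 64 + 16 + 2 + 1, so 1947^2515 ≡ 366·1124·1520·2590·3200·1937·1947 ≡ 682 (mod 3457)
2515^2 = 6325225 ≡ 2372
2515^4 ≡ 2372^2 = 5626384 ≡ 1845
2515^8 ≡ 1845^2 = 3404025 ≡ 2337
2515^16 ≡ 2337^2 = 5461569 ≡ 2966
2515^32 ≡ 2966^2 = 8797156 ≡ 2548
2515^64 ≡ 2548^2 = 6492304 ≡ 58
2515^128 ≡ 58^2 = 3364
2515^256 ≡ 3364^2 = 11316496 ≡ 1735
2515^512 ≡ 1735^2 = 3010225 ≡ 2635
2515^1024 ≡ 2635^2 = 6943225 ≡ 1569
1073 = 1024 + 32 + 16 + 1, so 2515^1073 ≡ 1569·2548·2966·2515 ≡ 635 (mod 3457)
y^r · r^s ≡ 682·635 = 433070 ≡ 945 (mod 3457)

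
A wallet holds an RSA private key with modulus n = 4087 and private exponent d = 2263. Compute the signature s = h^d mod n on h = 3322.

h^2 ≡ 3322^2 = 11035684 ≡ 784
h^4 ≡ 784^2 = 614656 ≡ 1606
h^8 ≡ 1606^2 = 2579236 ≡ 339
h^16 ≡ 339^2 = 114921 ≡ 485
h^32 ≡ 485^2 = 235225 ≡ 2266
h^64 ≡ 2266^2 = 5134756 ≡ 1484
h^128 ≡ 1484^2 = 2202256 ≡ 3450
h^256 ≡ 3450^2 = 11902500 ≡ 1156
h^512 ≡ 1156^2 = 1336336 ≡ 3974
h^1024 ≡ 3974^2 = 15792676 ≡ 508
h^2048 ≡ 508^2 = 258064 ≡ 583
2263 = 2048 + 128 + 64 + 16 + 4 + 2 + 1, so h^2263 ≡ 583·3450·1484·485·1606·784·3322 ≡ 1456 (mod 4087)

1456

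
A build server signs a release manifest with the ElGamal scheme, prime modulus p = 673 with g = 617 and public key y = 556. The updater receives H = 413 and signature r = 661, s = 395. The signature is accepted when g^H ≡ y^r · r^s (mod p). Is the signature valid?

valid

Left side g^H mod p:
Squares mod 673: 617^1≡617, 617^2≡444, 617^4≡620, 617^8≡117, 617^16≡229, 617^32≡620, 617^64≡117, 617^128≡229, 617^256≡620
413 = 256 + 128 + 16 + 8 + 4 + 1, so 617^413 ≡ 620·229·229·117·620·617 ≡ 615 (mod 673)
Right side y^r · r^s mod p:
Squares mod 673: 556^1≡556, 556^2≡229, 556^4≡620, 556^8≡117, 556^16≡229, 556^32≡620, 556^64≡117, 556^128≡229, 556^256≡620, 556^512≡117
661 = 512 + 128 + 16 + 4 + 1, so 556^661 ≡ 117·229·229·620·556 ≡ 127 (mod 673)
Squares mod 673: 661^1≡661, 661^2≡144, 661^4≡546, 661^8≡650, 661^16≡529, 661^32≡546, 661^64≡650, 661^128≡529, 661^256≡546
395 = 256 + 128 + 8 + 2 + 1, so 661^395 ≡ 546·529·650·144·661 ≡ 291 (mod 673)
127·291 = 36957 ≡ 615 (mod 673)
615 ≡ 615 (mod 673), so the signature is genuine.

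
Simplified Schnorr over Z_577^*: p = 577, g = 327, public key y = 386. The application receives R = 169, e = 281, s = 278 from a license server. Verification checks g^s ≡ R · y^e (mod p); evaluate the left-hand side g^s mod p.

327^2 = 106929 ≡ 184
327^4 ≡ 184^2 = 33856 ≡ 390
327^8 ≡ 390^2 = 152100 ≡ 349
327^16 ≡ 349^2 = 121801 ≡ 54
327^32 ≡ 54^2 = 2916 ≡ 31
327^64 ≡ 31^2 = 961 ≡ 384
327^128 ≡ 384^2 = 147456 ≡ 321
327^256 ≡ 321^2 = 103041 ≡ 335
278 = 256 + 16 + 4 + 2, so 327^278 ≡ 335·54·390·184 ≡ 338 (mod 577)

338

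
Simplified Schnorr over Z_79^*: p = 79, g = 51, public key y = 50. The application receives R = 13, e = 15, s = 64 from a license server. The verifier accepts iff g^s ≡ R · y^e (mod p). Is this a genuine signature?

genuine

g^s mod p:
51^64 mod 79 = 2
R · y^e mod p:
50^15 mod 79 = 67
13·67 = 871 ≡ 2 (mod 79)
2 ≡ 2 (mod 79); signature holds.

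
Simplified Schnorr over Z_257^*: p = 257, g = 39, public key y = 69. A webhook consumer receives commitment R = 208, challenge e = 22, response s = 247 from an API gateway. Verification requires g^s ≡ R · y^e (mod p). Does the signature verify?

does not verify

g^s mod p:
39^2 = 1521 ≡ 236
39^4 ≡ 236^2 = 55696 ≡ 184
39^8 ≡ 184^2 = 33856 ≡ 189
39^16 ≡ 189^2 = 35721 ≡ 255
39^32 ≡ 255^2 = 65025 ≡ 4
39^64 ≡ 4^2 = 16
39^128 ≡ 16^2 = 256
247 = 128 + 64 + 32 + 16 + 4 + 2 + 1, so 39^247 ≡ 256·16·4·255·184·236·39 ≡ 47 (mod 257)
R · y^e mod p:
69^2 = 4761 ≡ 135
69^4 ≡ 135^2 = 18225 ≡ 235
69^8 ≡ 235^2 = 55225 ≡ 227
69^16 ≡ 227^2 = 51529 ≡ 129
22 = 16 + 4 + 2, so 69^22 ≡ 129·235·135 ≡ 57 (mod 257)
208·57 = 11856 ≡ 34 (mod 257)
47 ≠ 34; the check fails.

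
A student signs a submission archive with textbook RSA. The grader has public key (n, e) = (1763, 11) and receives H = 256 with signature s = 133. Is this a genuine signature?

s^2 ≡ 133^2 = 17689 ≡ 59
s^4 ≡ 59^2 = 3481 ≡ 1718
s^8 ≡ 1718^2 = 2951524 ≡ 262
11 = 8 + 2 + 1, so s^11 ≡ 262·59·133 ≡ 256 (mod 1763)
s^11 mod 1763 = 256 matches H.

genuine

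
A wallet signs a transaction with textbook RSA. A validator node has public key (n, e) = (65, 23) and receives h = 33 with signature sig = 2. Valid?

Squares mod 65: sig^1≡2, sig^2≡4, sig^4≡16, sig^8≡61, sig^16≡16
23 = 16 + 4 + 2 + 1, so sig^23 ≡ 16·16·4·2 ≡ 33 (mod 65)
Since 33 equals the digest 33, verification succeeds.

yes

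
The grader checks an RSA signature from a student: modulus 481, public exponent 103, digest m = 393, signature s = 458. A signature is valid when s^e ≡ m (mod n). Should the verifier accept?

accept

Squares mod 481: s^1≡458, s^2≡48, s^4≡380, s^8≡100, s^16≡380, s^32≡100, s^64≡380
103 = 64 + 32 + 4 + 2 + 1, so s^103 ≡ 380·100·380·48·458 ≡ 393 (mod 481)
s^103 mod 481 = 393 matches m.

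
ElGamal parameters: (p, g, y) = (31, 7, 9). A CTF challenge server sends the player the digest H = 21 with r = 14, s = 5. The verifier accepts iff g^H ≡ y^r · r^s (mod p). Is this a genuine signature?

genuine

Left side g^H mod p:
7^2 = 49 ≡ 18
7^4 ≡ 18^2 = 324 ≡ 14
7^8 ≡ 14^2 = 196 ≡ 10
7^16 ≡ 10^2 = 100 ≡ 7
21 = 16 + 4 + 1, so 7^21 ≡ 7·14·7 ≡ 4 (mod 31)
Right side y^r · r^s mod p:
9^2 = 81 ≡ 19
9^4 ≡ 19^2 = 361 ≡ 20
9^8 ≡ 20^2 = 400 ≡ 28
14 = 8 + 4 + 2, so 9^14 ≡ 28·20·19 ≡ 7 (mod 31)
14^2 = 196 ≡ 10
14^4 ≡ 10^2 = 100 ≡ 7
5 = 4 + 1, so 14^5 ≡ 7·14 ≡ 5 (mod 31)
7·5 = 35 ≡ 4 (mod 31)
4 ≡ 4 (mod 31), so the signature is genuine.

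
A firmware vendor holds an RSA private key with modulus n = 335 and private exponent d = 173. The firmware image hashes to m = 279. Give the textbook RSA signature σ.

249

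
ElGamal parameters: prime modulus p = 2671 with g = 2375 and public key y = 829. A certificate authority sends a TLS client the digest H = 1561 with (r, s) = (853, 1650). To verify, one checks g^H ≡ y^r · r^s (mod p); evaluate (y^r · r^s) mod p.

1486

829^2 = 687241 ≡ 794
829^4 ≡ 794^2 = 630436 ≡ 80
829^8 ≡ 80^2 = 6400 ≡ 1058
829^16 ≡ 1058^2 = 1119364 ≡ 215
829^32 ≡ 215^2 = 46225 ≡ 818
829^64 ≡ 818^2 = 669124 ≡ 1374
829^128 ≡ 1374^2 = 1887876 ≡ 2150
829^256 ≡ 2150^2 = 4622500 ≡ 1670
829^512 ≡ 1670^2 = 2788900 ≡ 376
853 = 512 + 256 + 64 + 16 + 4 + 1, so 829^853 ≡ 376·1670·1374·215·80·829 ≡ 221 (mod 2671)
853^2 = 727609 ≡ 1097
853^4 ≡ 1097^2 = 1203409 ≡ 1459
853^8 ≡ 1459^2 = 2128681 ≡ 2565
853^16 ≡ 2565^2 = 6579225 ≡ 552
853^32 ≡ 552^2 = 304704 ≡ 210
853^64 ≡ 210^2 = 44100 ≡ 1364
853^128 ≡ 1364^2 = 1860496 ≡ 1480
853^256 ≡ 1480^2 = 2190400 ≡ 180
853^512 ≡ 180^2 = 32400 ≡ 348
853^1024 ≡ 348^2 = 121104 ≡ 909
1650 = 1024 + 512 + 64 + 32 + 16 + 2, so 853^1650 ≡ 909·348·1364·210·552·1097 ≡ 889 (mod 2671)
y^r · r^s ≡ 221·889 = 196469 ≡ 1486 (mod 2671)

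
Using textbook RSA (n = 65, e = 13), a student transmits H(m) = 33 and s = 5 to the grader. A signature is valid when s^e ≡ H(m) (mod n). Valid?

no

s^2 ≡ 5^2 = 25
s^4 ≡ 25^2 = 625 ≡ 40
s^8 ≡ 40^2 = 1600 ≡ 40
13 = 8 + 4 + 1, so s^13 ≡ 40·40·5 ≡ 5 (mod 65)
The recovered value 5 does not match the digest 33.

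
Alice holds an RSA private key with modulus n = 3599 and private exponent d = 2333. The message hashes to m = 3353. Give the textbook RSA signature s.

193

m^2 ≡ 3353^2 = 11242609 ≡ 2932
m^4 ≡ 2932^2 = 8596624 ≡ 2212
m^8 ≡ 2212^2 = 4892944 ≡ 1903
m^16 ≡ 1903^2 = 3621409 ≡ 815
m^32 ≡ 815^2 = 664225 ≡ 2009
m^64 ≡ 2009^2 = 4036081 ≡ 1602
m^128 ≡ 1602^2 = 2566404 ≡ 317
m^256 ≡ 317^2 = 100489 ≡ 3316
m^512 ≡ 3316^2 = 10995856 ≡ 911
m^1024 ≡ 911^2 = 829921 ≡ 2151
m^2048 ≡ 2151^2 = 4626801 ≡ 2086
2333 = 2048 + 256 + 16 + 8 + 4 + 1, so m^2333 ≡ 2086·3316·815·1903·2212·3353 ≡ 193 (mod 3599)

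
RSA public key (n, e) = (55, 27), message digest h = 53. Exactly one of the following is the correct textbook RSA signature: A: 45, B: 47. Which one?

B

Candidate A: Squares mod 55: 45^1≡45, 45^2≡45, 45^4≡45, 45^8≡45, 45^16≡45; 27 = 16 + 8 + 2 + 1, so 45^27 ≡ 45·45·45·45 ≡ 45 (mod 55)
Candidate B: Squares mod 55: 47^1≡47, 47^2≡9, 47^4≡26, 47^8≡16, 47^16≡36; 27 = 16 + 8 + 2 + 1, so 47^27 ≡ 36·16·9·47 ≡ 53 (mod 55)
  → matches h = 53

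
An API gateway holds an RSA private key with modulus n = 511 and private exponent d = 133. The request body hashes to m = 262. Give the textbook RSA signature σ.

395

m^2 ≡ 262^2 = 68644 ≡ 170
m^4 ≡ 170^2 = 28900 ≡ 284
m^8 ≡ 284^2 = 80656 ≡ 429
m^16 ≡ 429^2 = 184041 ≡ 81
m^32 ≡ 81^2 = 6561 ≡ 429
m^64 ≡ 429^2 = 184041 ≡ 81
m^128 ≡ 81^2 = 6561 ≡ 429
133 = 128 + 4 + 1, so m^133 ≡ 429·284·262 ≡ 395 (mod 511)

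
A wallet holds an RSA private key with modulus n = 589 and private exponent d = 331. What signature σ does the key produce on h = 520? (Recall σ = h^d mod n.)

Squares mod 589: h^1≡520, h^2≡49, h^4≡45, h^8≡258, h^16≡7, h^32≡49, h^64≡45, h^128≡258, h^256≡7
331 = 256 + 64 + 8 + 2 + 1, so h^331 ≡ 7·45·258·49·520 ≡ 520 (mod 589)

520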